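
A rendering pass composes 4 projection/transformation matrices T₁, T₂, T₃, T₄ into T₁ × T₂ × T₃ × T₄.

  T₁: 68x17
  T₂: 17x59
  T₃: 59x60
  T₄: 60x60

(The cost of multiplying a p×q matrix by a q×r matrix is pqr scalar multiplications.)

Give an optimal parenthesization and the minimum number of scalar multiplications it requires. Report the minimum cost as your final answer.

Adjacent pairs: T₁T₂ = 68·17·59 = 68204; T₂T₃ = 17·59·60 = 60180; T₃T₄ = 59·60·60 = 212400.
Length 3: T₁..T₃: k=1: 0+60180+68·17·60=129540; k=2: 68204+0+68·59·60=308924 → min 129540 | T₂..T₄: k=2: 0+212400+17·59·60=272580; k=3: 60180+0+17·60·60=121380 → min 121380.
Length 4: T₁..T₄: k=1: 0+121380+68·17·60=190740; k=2: 68204+212400+68·59·60=521324; k=3: 129540+0+68·60·60=374340 → min 190740.
Optimal parenthesization: (T₁ × ((T₂ × T₃) × T₄)) with cost 190740.

190740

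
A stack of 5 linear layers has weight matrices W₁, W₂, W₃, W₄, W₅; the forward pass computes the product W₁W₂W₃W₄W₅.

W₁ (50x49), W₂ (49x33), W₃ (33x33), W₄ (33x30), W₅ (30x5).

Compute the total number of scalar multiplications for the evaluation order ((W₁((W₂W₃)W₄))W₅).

(W₂W₃): 49×33 by 33×33 → 49×33, cost 49·33·33 = 53361
((W₂W₃)W₄): 49×33 by 33×30 → 49×30, cost 49·33·30 = 48510; cumulative 101871
(W₁((W₂W₃)W₄)): 50×49 by 49×30 → 50×30, cost 50·49·30 = 73500; cumulative 175371
((W₁((W₂W₃)W₄))W₅): 50×30 by 30×5 → 50×5, cost 50·30·5 = 7500; cumulative 182871
Total: 182871 scalar multiplications.

182871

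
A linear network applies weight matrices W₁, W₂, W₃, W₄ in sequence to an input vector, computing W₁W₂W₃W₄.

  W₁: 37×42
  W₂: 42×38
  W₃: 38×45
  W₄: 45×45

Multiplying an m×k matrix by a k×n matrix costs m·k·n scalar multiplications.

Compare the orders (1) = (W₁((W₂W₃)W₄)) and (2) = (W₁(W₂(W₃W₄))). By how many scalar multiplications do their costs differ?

8100

Order (1) = (W₁((W₂W₃)W₄)): (W₂W₃): 42×38 by 38×45 → 42×45, cost 42·38·45 = 71820; ((W₂W₃)W₄): 42×45 by 45×45 → 42×45, cost 42·45·45 = 85050; cumulative 156870; (W₁((W₂W₃)W₄)): 37×42 by 42×45 → 37×45, cost 37·42·45 = 69930; cumulative 226800. Total 226800.
Order (2) = (W₁(W₂(W₃W₄))): (W₃W₄): 38×45 by 45×45 → 38×45, cost 38·45·45 = 76950; (W₂(W₃W₄)): 42×38 by 38×45 → 42×45, cost 42·38·45 = 71820; cumulative 148770; (W₁(W₂(W₃W₄))): 37×42 by 42×45 → 37×45, cost 37·42·45 = 69930; cumulative 218700. Total 218700.
Difference: |226800 − 218700| = 8100.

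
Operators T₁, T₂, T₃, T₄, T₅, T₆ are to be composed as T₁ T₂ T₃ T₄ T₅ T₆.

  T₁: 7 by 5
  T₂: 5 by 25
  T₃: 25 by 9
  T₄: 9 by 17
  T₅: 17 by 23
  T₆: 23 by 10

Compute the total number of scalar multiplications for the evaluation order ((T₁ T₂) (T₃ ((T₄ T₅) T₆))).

10464

(T₁ T₂): 7×5 by 5×25 → 7×25, cost 7·5·25 = 875
(T₄ T₅): 9×17 by 17×23 → 9×23, cost 9·17·23 = 3519
((T₄ T₅) T₆): 9×23 by 23×10 → 9×10, cost 9·23·10 = 2070; cumulative 5589
(T₃ ((T₄ T₅) T₆)): 25×9 by 9×10 → 25×10, cost 25·9·10 = 2250; cumulative 7839
((T₁ T₂) (T₃ ((T₄ T₅) T₆))): 7×25 by 25×10 → 7×10, cost 7·25·10 = 1750; cumulative 10464
Total: 10464 scalar multiplications.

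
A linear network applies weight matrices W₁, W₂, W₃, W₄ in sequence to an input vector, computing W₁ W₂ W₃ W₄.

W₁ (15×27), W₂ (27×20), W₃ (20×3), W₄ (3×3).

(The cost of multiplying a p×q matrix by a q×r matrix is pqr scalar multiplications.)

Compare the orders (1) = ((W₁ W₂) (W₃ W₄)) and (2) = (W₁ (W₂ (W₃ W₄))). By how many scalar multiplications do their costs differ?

6165

Order (1) = ((W₁ W₂) (W₃ W₄)): (W₁ W₂): 15×27 by 27×20 → 15×20, cost 15·27·20 = 8100; (W₃ W₄): 20×3 by 3×3 → 20×3, cost 20·3·3 = 180; ((W₁ W₂) (W₃ W₄)): 15×20 by 20×3 → 15×3, cost 15·20·3 = 900; cumulative 9180. Total 9180.
Order (2) = (W₁ (W₂ (W₃ W₄))): (W₃ W₄): 20×3 by 3×3 → 20×3, cost 20·3·3 = 180; (W₂ (W₃ W₄)): 27×20 by 20×3 → 27×3, cost 27·20·3 = 1620; cumulative 1800; (W₁ (W₂ (W₃ W₄))): 15×27 by 27×3 → 15×3, cost 15·27·3 = 1215; cumulative 3015. Total 3015.
Difference: |9180 − 3015| = 6165.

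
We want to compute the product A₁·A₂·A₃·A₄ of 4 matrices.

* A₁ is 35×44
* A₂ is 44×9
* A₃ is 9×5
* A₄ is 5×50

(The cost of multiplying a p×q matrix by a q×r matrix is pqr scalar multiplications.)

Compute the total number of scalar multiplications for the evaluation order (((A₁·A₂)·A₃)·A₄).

(A₁·A₂): 35×44 by 44×9 → 35×9, cost 35·44·9 = 13860
((A₁·A₂)·A₃): 35×9 by 9×5 → 35×5, cost 35·9·5 = 1575; cumulative 15435
(((A₁·A₂)·A₃)·A₄): 35×5 by 5×50 → 35×50, cost 35·5·50 = 8750; cumulative 24185
Total: 24185 scalar multiplications.

24185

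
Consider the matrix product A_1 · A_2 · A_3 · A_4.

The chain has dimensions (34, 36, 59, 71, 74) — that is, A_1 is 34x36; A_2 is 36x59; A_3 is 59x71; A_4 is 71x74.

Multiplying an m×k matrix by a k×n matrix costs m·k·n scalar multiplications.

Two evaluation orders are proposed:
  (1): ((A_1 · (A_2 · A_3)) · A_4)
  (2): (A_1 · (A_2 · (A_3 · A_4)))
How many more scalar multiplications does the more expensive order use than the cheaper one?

141394

Order (1) = ((A_1 · (A_2 · A_3)) · A_4): (A_2 · A_3): 36×59 by 59×71 → 36×71, cost 36·59·71 = 150804; (A_1 · (A_2 · A_3)): 34×36 by 36×71 → 34×71, cost 34·36·71 = 86904; cumulative 237708; ((A_1 · (A_2 · A_3)) · A_4): 34×71 by 71×74 → 34×74, cost 34·71·74 = 178636; cumulative 416344. Total 416344.
Order (2) = (A_1 · (A_2 · (A_3 · A_4))): (A_3 · A_4): 59×71 by 71×74 → 59×74, cost 59·71·74 = 309986; (A_2 · (A_3 · A_4)): 36×59 by 59×74 → 36×74, cost 36·59·74 = 157176; cumulative 467162; (A_1 · (A_2 · (A_3 · A_4))): 34×36 by 36×74 → 34×74, cost 34·36·74 = 90576; cumulative 557738. Total 557738.
Difference: |416344 − 557738| = 141394.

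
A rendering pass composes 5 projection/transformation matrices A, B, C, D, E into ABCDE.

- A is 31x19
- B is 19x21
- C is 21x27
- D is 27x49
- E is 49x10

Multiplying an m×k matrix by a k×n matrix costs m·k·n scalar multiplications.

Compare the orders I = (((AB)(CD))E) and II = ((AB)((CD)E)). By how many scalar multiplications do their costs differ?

30289

Order I = (((AB)(CD))E): (AB): 31×19 by 19×21 → 31×21, cost 31·19·21 = 12369; (CD): 21×27 by 27×49 → 21×49, cost 21·27·49 = 27783; ((AB)(CD)): 31×21 by 21×49 → 31×49, cost 31·21·49 = 31899; cumulative 72051; (((AB)(CD))E): 31×49 by 49×10 → 31×10, cost 31·49·10 = 15190; cumulative 87241. Total 87241.
Order II = ((AB)((CD)E)): (AB): 31×19 by 19×21 → 31×21, cost 31·19·21 = 12369; (CD): 21×27 by 27×49 → 21×49, cost 21·27·49 = 27783; ((CD)E): 21×49 by 49×10 → 21×10, cost 21·49·10 = 10290; cumulative 38073; ((AB)((CD)E)): 31×21 by 21×10 → 31×10, cost 31·21·10 = 6510; cumulative 56952. Total 56952.
Difference: |87241 − 56952| = 30289.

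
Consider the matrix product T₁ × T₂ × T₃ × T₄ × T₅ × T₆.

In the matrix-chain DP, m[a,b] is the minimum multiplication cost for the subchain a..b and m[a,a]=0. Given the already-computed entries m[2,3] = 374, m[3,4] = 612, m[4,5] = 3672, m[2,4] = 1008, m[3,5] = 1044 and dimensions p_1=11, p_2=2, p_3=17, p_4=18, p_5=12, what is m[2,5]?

m[2,5] = min over k∈[2,4] of m[2,k]+m[k+1,5]+p_{1}·p_k·p_{5}.
k=2: 0 + 1044 + 11·2·12 = 1308; k=3: 374 + 3672 + 11·17·12 = 6290; k=4: 1008 + 0 + 11·18·12 = 3384.
Minimum: 1308 at k=2.

1308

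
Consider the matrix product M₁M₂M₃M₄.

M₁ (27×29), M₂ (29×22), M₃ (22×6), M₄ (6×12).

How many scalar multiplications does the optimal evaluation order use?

Adjacent pairs: M₁M₂ = 27·29·22 = 17226; M₂M₃ = 29·22·6 = 3828; M₃M₄ = 22·6·12 = 1584.
Length 3: M₁..M₃: k=1: 0+3828+27·29·6=8526; k=2: 17226+0+27·22·6=20790 → min 8526 | M₂..M₄: k=2: 0+1584+29·22·12=9240; k=3: 3828+0+29·6·12=5916 → min 5916.
Length 4: M₁..M₄: k=1: 0+5916+27·29·12=15312; k=2: 17226+1584+27·22·12=25938; k=3: 8526+0+27·6·12=10470 → min 10470.
Optimal order: ((M₁(M₂M₃))M₄) with cost 10470.

10470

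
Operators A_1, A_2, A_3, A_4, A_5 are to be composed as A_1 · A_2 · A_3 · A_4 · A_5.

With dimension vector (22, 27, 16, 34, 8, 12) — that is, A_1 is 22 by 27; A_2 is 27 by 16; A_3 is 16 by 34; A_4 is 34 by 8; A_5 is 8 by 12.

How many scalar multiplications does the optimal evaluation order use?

14672

Adjacent pairs: A_1A_2 = 22·27·16 = 9504; A_2A_3 = 27·16·34 = 14688; A_3A_4 = 16·34·8 = 4352; A_4A_5 = 34·8·12 = 3264.
Length 3: A_1..A_3: k=1: 0+14688+22·27·34=34884; k=2: 9504+0+22·16·34=21472 → min 21472 | A_2..A_4: k=2: 0+4352+27·16·8=7808; k=3: 14688+0+27·34·8=22032 → min 7808 | A_3..A_5: k=3: 0+3264+16·34·12=9792; k=4: 4352+0+16·8·12=5888 → min 5888.
Length 4: A_1..A_4: k=1: 0+7808+22·27·8=12560; k=2: 9504+4352+22·16·8=16672; k=3: 21472+0+22·34·8=27456 → min 12560 | A_2..A_5: k=2: 0+5888+27·16·12=11072; k=3: 14688+3264+27·34·12=28968; k=4: 7808+0+27·8·12=10400 → min 10400.
Length 5: A_1..A_5: k=1: 0+10400+22·27·12=17528; k=2: 9504+5888+22·16·12=19616; k=3: 21472+3264+22·34·12=33712; k=4: 12560+0+22·8·12=14672 → min 14672.
Optimal order: ((A_1 · (A_2 · (A_3 · A_4))) · A_5) with cost 14672.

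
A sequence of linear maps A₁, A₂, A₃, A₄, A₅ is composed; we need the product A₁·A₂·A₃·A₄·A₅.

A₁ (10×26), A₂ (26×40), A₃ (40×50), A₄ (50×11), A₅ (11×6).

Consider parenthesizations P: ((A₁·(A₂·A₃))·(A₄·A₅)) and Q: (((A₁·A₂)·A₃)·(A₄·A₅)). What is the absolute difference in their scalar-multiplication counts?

34600

Order P = ((A₁·(A₂·A₃))·(A₄·A₅)): (A₂·A₃): 26×40 by 40×50 → 26×50, cost 26·40·50 = 52000; (A₁·(A₂·A₃)): 10×26 by 26×50 → 10×50, cost 10·26·50 = 13000; cumulative 65000; (A₄·A₅): 50×11 by 11×6 → 50×6, cost 50·11·6 = 3300; ((A₁·(A₂·A₃))·(A₄·A₅)): 10×50 by 50×6 → 10×6, cost 10·50·6 = 3000; cumulative 71300. Total 71300.
Order Q = (((A₁·A₂)·A₃)·(A₄·A₅)): (A₁·A₂): 10×26 by 26×40 → 10×40, cost 10·26·40 = 10400; ((A₁·A₂)·A₃): 10×40 by 40×50 → 10×50, cost 10·40·50 = 20000; cumulative 30400; (A₄·A₅): 50×11 by 11×6 → 50×6, cost 50·11·6 = 3300; (((A₁·A₂)·A₃)·(A₄·A₅)): 10×50 by 50×6 → 10×6, cost 10·50·6 = 3000; cumulative 36700. Total 36700.
Difference: |71300 − 36700| = 34600.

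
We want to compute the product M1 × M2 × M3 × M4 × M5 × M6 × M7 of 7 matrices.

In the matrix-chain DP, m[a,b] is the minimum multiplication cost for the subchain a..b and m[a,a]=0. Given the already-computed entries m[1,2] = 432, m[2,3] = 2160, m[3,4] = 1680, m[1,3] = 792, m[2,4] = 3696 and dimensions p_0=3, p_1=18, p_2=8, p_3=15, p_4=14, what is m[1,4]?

m[1,4] = min over k∈[1,3] of m[1,k]+m[k+1,4]+p_{0}·p_k·p_{4}.
k=1: 0 + 3696 + 3·18·14 = 4452; k=2: 432 + 1680 + 3·8·14 = 2448; k=3: 792 + 0 + 3·15·14 = 1422.
Minimum: 1422 at k=3.

1422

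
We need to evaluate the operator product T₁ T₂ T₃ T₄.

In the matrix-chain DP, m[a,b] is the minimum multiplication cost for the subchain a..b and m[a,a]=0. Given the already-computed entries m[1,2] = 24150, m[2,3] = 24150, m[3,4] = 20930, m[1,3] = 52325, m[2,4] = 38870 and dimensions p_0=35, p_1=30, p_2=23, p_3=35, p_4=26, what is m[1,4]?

m[1,4] = min over k∈[1,3] of m[1,k]+m[k+1,4]+p_{0}·p_k·p_{4}.
k=1: 0 + 38870 + 35·30·26 = 66170; k=2: 24150 + 20930 + 35·23·26 = 66010; k=3: 52325 + 0 + 35·35·26 = 84175.
Minimum: 66010 at k=2.

66010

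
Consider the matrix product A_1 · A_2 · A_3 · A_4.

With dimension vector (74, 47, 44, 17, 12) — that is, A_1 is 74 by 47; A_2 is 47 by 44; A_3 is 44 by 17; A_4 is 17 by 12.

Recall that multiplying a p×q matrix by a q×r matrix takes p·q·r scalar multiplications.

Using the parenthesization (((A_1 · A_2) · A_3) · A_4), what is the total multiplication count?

223480

(A_1 · A_2): 74×47 by 47×44 → 74×44, cost 74·47·44 = 153032
((A_1 · A_2) · A_3): 74×44 by 44×17 → 74×17, cost 74·44·17 = 55352; cumulative 208384
(((A_1 · A_2) · A_3) · A_4): 74×17 by 17×12 → 74×12, cost 74·17·12 = 15096; cumulative 223480
Total: 223480 scalar multiplications.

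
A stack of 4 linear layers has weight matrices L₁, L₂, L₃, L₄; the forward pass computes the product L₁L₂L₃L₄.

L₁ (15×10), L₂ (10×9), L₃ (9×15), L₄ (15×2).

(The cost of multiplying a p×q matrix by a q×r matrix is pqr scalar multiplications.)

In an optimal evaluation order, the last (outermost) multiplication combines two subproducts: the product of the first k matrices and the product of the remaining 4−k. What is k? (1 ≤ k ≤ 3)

1

Adjacent pairs: L₁L₂ = 15·10·9 = 1350; L₂L₃ = 10·9·15 = 1350; L₃L₄ = 9·15·2 = 270.
Length 3: L₁..L₃: k=1: 0+1350+15·10·15=3600; k=2: 1350+0+15·9·15=3375 → min 3375 | L₂..L₄: k=2: 0+270+10·9·2=450; k=3: 1350+0+10·15·2=1650 → min 450.
Top-level splits: k=1: (L₁..L₁)·(L₂..L₄) → 0+450+15·10·2 = 750; k=2: (L₁..L₂)·(L₃..L₄) → 1350+270+15·9·2 = 1890; k=3: (L₁..L₃)·(L₄..L₄) → 3375+0+15·15·2 = 3825.
Best split is after L₁, i.e. k = 1.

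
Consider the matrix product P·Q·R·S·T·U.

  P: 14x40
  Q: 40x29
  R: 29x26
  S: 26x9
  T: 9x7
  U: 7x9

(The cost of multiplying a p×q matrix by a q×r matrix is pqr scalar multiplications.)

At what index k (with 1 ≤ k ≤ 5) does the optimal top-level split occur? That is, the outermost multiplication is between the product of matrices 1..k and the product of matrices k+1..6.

Adjacent pairs: PQ = 14·40·29 = 16240; QR = 40·29·26 = 30160; RS = 29·26·9 = 6786; ST = 26·9·7 = 1638; TU = 9·7·9 = 567.
Length 3: P..R: k=1: 0+30160+14·40·26=44720; k=2: 16240+0+14·29·26=26796 → min 26796 | Q..S: k=2: 0+6786+40·29·9=17226; k=3: 30160+0+40·26·9=39520 → min 17226 | R..T: k=3: 0+1638+29·26·7=6916; k=4: 6786+0+29·9·7=8613 → min 6916 | S..U: k=4: 0+567+26·9·9=2673; k=5: 1638+0+26·7·9=3276 → min 2673.
Length 4: P..S: k=1: 0+17226+14·40·9=22266; k=2: 16240+6786+14·29·9=26680; k=3: 26796+0+14·26·9=30072 → min 22266 | Q..T: k=2: 0+6916+40·29·7=15036; k=3: 30160+1638+40·26·7=39078; k=4: 17226+0+40·9·7=19746 → min 15036 | R..U: k=3: 0+2673+29·26·9=9459; k=4: 6786+567+29·9·9=9702; k=5: 6916+0+29·7·9=8743 → min 8743.
Length 5: P..T: k=1: 0+15036+14·40·7=18956; k=2: 16240+6916+14·29·7=25998; k=3: 26796+1638+14·26·7=30982; k=4: 22266+0+14·9·7=23148 → min 18956 | Q..U: k=2: 0+8743+40·29·9=19183; k=3: 30160+2673+40·26·9=42193; k=4: 17226+567+40·9·9=21033; k=5: 15036+0+40·7·9=17556 → min 17556.
Top-level splits: k=1: (P..P)·(Q..U) → 0+17556+14·40·9 = 22596; k=2: (P..Q)·(R..U) → 16240+8743+14·29·9 = 28637; k=3: (P..R)·(S..U) → 26796+2673+14·26·9 = 32745; k=4: (P..S)·(T..U) → 22266+567+14·9·9 = 23967; k=5: (P..T)·(U..U) → 18956+0+14·7·9 = 19838.
Best split is after T, i.e. k = 5.

5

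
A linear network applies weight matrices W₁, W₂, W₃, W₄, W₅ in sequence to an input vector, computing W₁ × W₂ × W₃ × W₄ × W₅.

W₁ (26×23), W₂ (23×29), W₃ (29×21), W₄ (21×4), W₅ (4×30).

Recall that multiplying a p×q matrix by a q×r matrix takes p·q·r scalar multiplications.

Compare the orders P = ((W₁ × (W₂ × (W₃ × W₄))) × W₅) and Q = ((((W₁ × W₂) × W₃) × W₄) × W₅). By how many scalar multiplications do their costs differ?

Order P = ((W₁ × (W₂ × (W₃ × W₄))) × W₅): (W₃ × W₄): 29×21 by 21×4 → 29×4, cost 29·21·4 = 2436; (W₂ × (W₃ × W₄)): 23×29 by 29×4 → 23×4, cost 23·29·4 = 2668; cumulative 5104; (W₁ × (W₂ × (W₃ × W₄))): 26×23 by 23×4 → 26×4, cost 26·23·4 = 2392; cumulative 7496; ((W₁ × (W₂ × (W₃ × W₄))) × W₅): 26×4 by 4×30 → 26×30, cost 26·4·30 = 3120; cumulative 10616. Total 10616.
Order Q = ((((W₁ × W₂) × W₃) × W₄) × W₅): (W₁ × W₂): 26×23 by 23×29 → 26×29, cost 26·23·29 = 17342; ((W₁ × W₂) × W₃): 26×29 by 29×21 → 26×21, cost 26·29·21 = 15834; cumulative 33176; (((W₁ × W₂) × W₃) × W₄): 26×21 by 21×4 → 26×4, cost 26·21·4 = 2184; cumulative 35360; ((((W₁ × W₂) × W₃) × W₄) × W₅): 26×4 by 4×30 → 26×30, cost 26·4·30 = 3120; cumulative 38480. Total 38480.
Difference: |10616 − 38480| = 27864.

27864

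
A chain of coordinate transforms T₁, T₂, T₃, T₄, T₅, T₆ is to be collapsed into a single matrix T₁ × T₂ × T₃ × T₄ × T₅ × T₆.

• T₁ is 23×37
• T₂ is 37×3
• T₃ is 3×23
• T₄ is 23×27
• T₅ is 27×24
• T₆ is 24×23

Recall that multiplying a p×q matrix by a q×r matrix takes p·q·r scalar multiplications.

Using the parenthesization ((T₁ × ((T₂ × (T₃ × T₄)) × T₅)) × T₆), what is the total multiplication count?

(T₃ × T₄): 3×23 by 23×27 → 3×27, cost 3·23·27 = 1863
(T₂ × (T₃ × T₄)): 37×3 by 3×27 → 37×27, cost 37·3·27 = 2997; cumulative 4860
((T₂ × (T₃ × T₄)) × T₅): 37×27 by 27×24 → 37×24, cost 37·27·24 = 23976; cumulative 28836
(T₁ × ((T₂ × (T₃ × T₄)) × T₅)): 23×37 by 37×24 → 23×24, cost 23·37·24 = 20424; cumulative 49260
((T₁ × ((T₂ × (T₃ × T₄)) × T₅)) × T₆): 23×24 by 24×23 → 23×23, cost 23·24·23 = 12696; cumulative 61956
Total: 61956 scalar multiplications.

61956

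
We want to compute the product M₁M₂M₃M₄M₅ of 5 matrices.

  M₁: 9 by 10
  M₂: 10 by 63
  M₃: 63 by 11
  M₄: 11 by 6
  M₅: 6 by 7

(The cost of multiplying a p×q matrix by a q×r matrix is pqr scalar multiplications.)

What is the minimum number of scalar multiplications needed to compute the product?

8508

Adjacent pairs: M₁M₂ = 9·10·63 = 5670; M₂M₃ = 10·63·11 = 6930; M₃M₄ = 63·11·6 = 4158; M₄M₅ = 11·6·7 = 462.
Length 3: M₁..M₃: k=1: 0+6930+9·10·11=7920; k=2: 5670+0+9·63·11=11907 → min 7920 | M₂..M₄: k=2: 0+4158+10·63·6=7938; k=3: 6930+0+10·11·6=7590 → min 7590 | M₃..M₅: k=3: 0+462+63·11·7=5313; k=4: 4158+0+63·6·7=6804 → min 5313.
Length 4: M₁..M₄: k=1: 0+7590+9·10·6=8130; k=2: 5670+4158+9·63·6=13230; k=3: 7920+0+9·11·6=8514 → min 8130 | M₂..M₅: k=2: 0+5313+10·63·7=9723; k=3: 6930+462+10·11·7=8162; k=4: 7590+0+10·6·7=8010 → min 8010.
Length 5: M₁..M₅: k=1: 0+8010+9·10·7=8640; k=2: 5670+5313+9·63·7=14952; k=3: 7920+462+9·11·7=9075; k=4: 8130+0+9·6·7=8508 → min 8508.
Optimal order: ((M₁((M₂M₃)M₄))M₅) with cost 8508.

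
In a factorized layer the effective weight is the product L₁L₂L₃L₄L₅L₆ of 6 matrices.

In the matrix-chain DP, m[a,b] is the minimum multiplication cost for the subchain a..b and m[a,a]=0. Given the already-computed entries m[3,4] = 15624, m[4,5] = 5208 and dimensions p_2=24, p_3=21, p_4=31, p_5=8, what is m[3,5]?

m[3,5] = min over k∈[3,4] of m[3,k]+m[k+1,5]+p_{2}·p_k·p_{5}.
k=3: 0 + 5208 + 24·21·8 = 9240; k=4: 15624 + 0 + 24·31·8 = 21576.
Minimum: 9240 at k=3.

9240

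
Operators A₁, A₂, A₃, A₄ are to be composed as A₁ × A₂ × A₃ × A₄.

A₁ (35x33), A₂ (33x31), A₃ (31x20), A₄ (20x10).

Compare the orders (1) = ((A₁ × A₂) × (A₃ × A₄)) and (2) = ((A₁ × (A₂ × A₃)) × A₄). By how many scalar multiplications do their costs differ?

Order (1) = ((A₁ × A₂) × (A₃ × A₄)): (A₁ × A₂): 35×33 by 33×31 → 35×31, cost 35·33·31 = 35805; (A₃ × A₄): 31×20 by 20×10 → 31×10, cost 31·20·10 = 6200; ((A₁ × A₂) × (A₃ × A₄)): 35×31 by 31×10 → 35×10, cost 35·31·10 = 10850; cumulative 52855. Total 52855.
Order (2) = ((A₁ × (A₂ × A₃)) × A₄): (A₂ × A₃): 33×31 by 31×20 → 33×20, cost 33·31·20 = 20460; (A₁ × (A₂ × A₃)): 35×33 by 33×20 → 35×20, cost 35·33·20 = 23100; cumulative 43560; ((A₁ × (A₂ × A₃)) × A₄): 35×20 by 20×10 → 35×10, cost 35·20·10 = 7000; cumulative 50560. Total 50560.
Difference: |52855 − 50560| = 2295.

2295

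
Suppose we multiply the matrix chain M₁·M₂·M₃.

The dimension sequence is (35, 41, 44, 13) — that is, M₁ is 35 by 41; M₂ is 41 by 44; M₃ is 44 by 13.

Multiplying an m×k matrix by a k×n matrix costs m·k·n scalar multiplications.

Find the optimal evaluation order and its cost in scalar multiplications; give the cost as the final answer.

(M₁·(M₂·M₃)): cost 42107.
((M₁·M₂)·M₃): cost 83160.
Optimal: (M₁·(M₂·M₃)) with cost 42107.

42107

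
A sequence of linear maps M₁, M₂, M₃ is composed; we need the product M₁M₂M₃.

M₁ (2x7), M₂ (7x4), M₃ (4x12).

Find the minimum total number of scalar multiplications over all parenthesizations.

Order (M₁(M₂M₃)): (M₂M₃): 7×4 by 4×12 → 7×12, cost 7·4·12 = 336; (M₁(M₂M₃)): 2×7 by 7×12 → 2×12, cost 2·7·12 = 168; cumulative 504. Total 504.
Order ((M₁M₂)M₃): (M₁M₂): 2×7 by 7×4 → 2×4, cost 2·7·4 = 56; ((M₁M₂)M₃): 2×4 by 4×12 → 2×12, cost 2·4·12 = 96; cumulative 152. Total 152.
Minimum: 152.

152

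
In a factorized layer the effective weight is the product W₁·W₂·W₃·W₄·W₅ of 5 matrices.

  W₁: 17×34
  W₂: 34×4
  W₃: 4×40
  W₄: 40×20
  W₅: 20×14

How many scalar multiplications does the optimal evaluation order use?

7584

Adjacent pairs: W₁W₂ = 17·34·4 = 2312; W₂W₃ = 34·4·40 = 5440; W₃W₄ = 4·40·20 = 3200; W₄W₅ = 40·20·14 = 11200.
Length 3: W₁..W₃: k=1: 0+5440+17·34·40=28560; k=2: 2312+0+17·4·40=5032 → min 5032 | W₂..W₄: k=2: 0+3200+34·4·20=5920; k=3: 5440+0+34·40·20=32640 → min 5920 | W₃..W₅: k=3: 0+11200+4·40·14=13440; k=4: 3200+0+4·20·14=4320 → min 4320.
Length 4: W₁..W₄: k=1: 0+5920+17·34·20=17480; k=2: 2312+3200+17·4·20=6872; k=3: 5032+0+17·40·20=18632 → min 6872 | W₂..W₅: k=2: 0+4320+34·4·14=6224; k=3: 5440+11200+34·40·14=35680; k=4: 5920+0+34·20·14=15440 → min 6224.
Length 5: W₁..W₅: k=1: 0+6224+17·34·14=14316; k=2: 2312+4320+17·4·14=7584; k=3: 5032+11200+17·40·14=25752; k=4: 6872+0+17·20·14=11632 → min 7584.
Optimal order: ((W₁·W₂)·((W₃·W₄)·W₅)) with cost 7584.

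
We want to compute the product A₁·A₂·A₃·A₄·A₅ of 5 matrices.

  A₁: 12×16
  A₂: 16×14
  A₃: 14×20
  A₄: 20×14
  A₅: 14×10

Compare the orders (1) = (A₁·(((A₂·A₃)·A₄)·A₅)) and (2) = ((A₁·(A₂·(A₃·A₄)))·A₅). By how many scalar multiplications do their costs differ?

1696

Order (1) = (A₁·(((A₂·A₃)·A₄)·A₅)): (A₂·A₃): 16×14 by 14×20 → 16×20, cost 16·14·20 = 4480; ((A₂·A₃)·A₄): 16×20 by 20×14 → 16×14, cost 16·20·14 = 4480; cumulative 8960; (((A₂·A₃)·A₄)·A₅): 16×14 by 14×10 → 16×10, cost 16·14·10 = 2240; cumulative 11200; (A₁·(((A₂·A₃)·A₄)·A₅)): 12×16 by 16×10 → 12×10, cost 12·16·10 = 1920; cumulative 13120. Total 13120.
Order (2) = ((A₁·(A₂·(A₃·A₄)))·A₅): (A₃·A₄): 14×20 by 20×14 → 14×14, cost 14·20·14 = 3920; (A₂·(A₃·A₄)): 16×14 by 14×14 → 16×14, cost 16·14·14 = 3136; cumulative 7056; (A₁·(A₂·(A₃·A₄))): 12×16 by 16×14 → 12×14, cost 12·16·14 = 2688; cumulative 9744; ((A₁·(A₂·(A₃·A₄)))·A₅): 12×14 by 14×10 → 12×10, cost 12·14·10 = 1680; cumulative 11424. Total 11424.
Difference: |13120 − 11424| = 1696.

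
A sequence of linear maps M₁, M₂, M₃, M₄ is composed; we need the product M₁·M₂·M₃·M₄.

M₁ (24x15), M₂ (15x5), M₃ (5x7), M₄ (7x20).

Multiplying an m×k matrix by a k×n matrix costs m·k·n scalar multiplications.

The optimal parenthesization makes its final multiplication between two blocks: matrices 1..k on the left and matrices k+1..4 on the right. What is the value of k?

2

Adjacent pairs: M₁M₂ = 24·15·5 = 1800; M₂M₃ = 15·5·7 = 525; M₃M₄ = 5·7·20 = 700.
Length 3: M₁..M₃: k=1: 0+525+24·15·7=3045; k=2: 1800+0+24·5·7=2640 → min 2640 | M₂..M₄: k=2: 0+700+15·5·20=2200; k=3: 525+0+15·7·20=2625 → min 2200.
Top-level splits: k=1: (M₁..M₁)·(M₂..M₄) → 0+2200+24·15·20 = 9400; k=2: (M₁..M₂)·(M₃..M₄) → 1800+700+24·5·20 = 4900; k=3: (M₁..M₃)·(M₄..M₄) → 2640+0+24·7·20 = 6000.
Best split is after M₂, i.e. k = 2.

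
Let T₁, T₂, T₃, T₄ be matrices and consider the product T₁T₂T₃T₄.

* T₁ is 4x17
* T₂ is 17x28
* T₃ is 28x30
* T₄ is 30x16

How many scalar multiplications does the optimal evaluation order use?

Adjacent pairs: T₁T₂ = 4·17·28 = 1904; T₂T₃ = 17·28·30 = 14280; T₃T₄ = 28·30·16 = 13440.
Length 3: T₁..T₃: k=1: 0+14280+4·17·30=16320; k=2: 1904+0+4·28·30=5264 → min 5264 | T₂..T₄: k=2: 0+13440+17·28·16=21056; k=3: 14280+0+17·30·16=22440 → min 21056.
Length 4: T₁..T₄: k=1: 0+21056+4·17·16=22144; k=2: 1904+13440+4·28·16=17136; k=3: 5264+0+4·30·16=7184 → min 7184.
Optimal order: (((T₁T₂)T₃)T₄) with cost 7184.

7184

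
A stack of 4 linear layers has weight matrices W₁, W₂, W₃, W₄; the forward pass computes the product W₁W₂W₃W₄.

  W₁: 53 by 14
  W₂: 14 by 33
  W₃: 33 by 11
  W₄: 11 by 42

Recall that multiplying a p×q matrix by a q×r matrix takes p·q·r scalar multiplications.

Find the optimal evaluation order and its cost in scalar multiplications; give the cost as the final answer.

37730

Adjacent pairs: W₁W₂ = 53·14·33 = 24486; W₂W₃ = 14·33·11 = 5082; W₃W₄ = 33·11·42 = 15246.
Length 3: W₁..W₃: k=1: 0+5082+53·14·11=13244; k=2: 24486+0+53·33·11=43725 → min 13244 | W₂..W₄: k=2: 0+15246+14·33·42=34650; k=3: 5082+0+14·11·42=11550 → min 11550.
Length 4: W₁..W₄: k=1: 0+11550+53·14·42=42714; k=2: 24486+15246+53·33·42=113190; k=3: 13244+0+53·11·42=37730 → min 37730.
Optimal parenthesization: ((W₁(W₂W₃))W₄) with cost 37730.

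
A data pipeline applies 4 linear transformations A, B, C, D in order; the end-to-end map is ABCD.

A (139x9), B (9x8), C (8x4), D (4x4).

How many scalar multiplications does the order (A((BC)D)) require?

5436

(BC): 9×8 by 8×4 → 9×4, cost 9·8·4 = 288
((BC)D): 9×4 by 4×4 → 9×4, cost 9·4·4 = 144; cumulative 432
(A((BC)D)): 139×9 by 9×4 → 139×4, cost 139·9·4 = 5004; cumulative 5436
Total: 5436 scalar multiplications.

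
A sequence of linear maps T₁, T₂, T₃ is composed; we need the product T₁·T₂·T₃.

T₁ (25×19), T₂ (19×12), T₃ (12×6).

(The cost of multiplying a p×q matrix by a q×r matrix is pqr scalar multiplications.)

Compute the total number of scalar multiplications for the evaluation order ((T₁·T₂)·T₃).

(T₁·T₂): 25×19 by 19×12 → 25×12, cost 25·19·12 = 5700
((T₁·T₂)·T₃): 25×12 by 12×6 → 25×6, cost 25·12·6 = 1800; cumulative 7500
Total: 7500 scalar multiplications.

7500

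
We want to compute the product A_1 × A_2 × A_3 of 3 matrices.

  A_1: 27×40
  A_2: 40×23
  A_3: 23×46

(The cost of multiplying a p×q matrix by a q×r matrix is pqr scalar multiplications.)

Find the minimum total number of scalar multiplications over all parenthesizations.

53406

Order (A_1 × (A_2 × A_3)): (A_2 × A_3): 40×23 by 23×46 → 40×46, cost 40·23·46 = 42320; (A_1 × (A_2 × A_3)): 27×40 by 40×46 → 27×46, cost 27·40·46 = 49680; cumulative 92000. Total 92000.
Order ((A_1 × A_2) × A_3): (A_1 × A_2): 27×40 by 40×23 → 27×23, cost 27·40·23 = 24840; ((A_1 × A_2) × A_3): 27×23 by 23×46 → 27×46, cost 27·23·46 = 28566; cumulative 53406. Total 53406.
Minimum: 53406.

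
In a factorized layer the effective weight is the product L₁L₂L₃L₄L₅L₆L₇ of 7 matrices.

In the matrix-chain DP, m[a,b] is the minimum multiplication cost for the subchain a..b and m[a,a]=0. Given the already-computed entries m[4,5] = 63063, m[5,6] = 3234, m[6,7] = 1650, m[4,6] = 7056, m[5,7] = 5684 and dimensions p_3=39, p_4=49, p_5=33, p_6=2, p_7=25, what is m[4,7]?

9006

m[4,7] = min over k∈[4,6] of m[4,k]+m[k+1,7]+p_{3}·p_k·p_{7}.
k=4: 0 + 5684 + 39·49·25 = 53459; k=5: 63063 + 1650 + 39·33·25 = 96888; k=6: 7056 + 0 + 39·2·25 = 9006.
Minimum: 9006 at k=6.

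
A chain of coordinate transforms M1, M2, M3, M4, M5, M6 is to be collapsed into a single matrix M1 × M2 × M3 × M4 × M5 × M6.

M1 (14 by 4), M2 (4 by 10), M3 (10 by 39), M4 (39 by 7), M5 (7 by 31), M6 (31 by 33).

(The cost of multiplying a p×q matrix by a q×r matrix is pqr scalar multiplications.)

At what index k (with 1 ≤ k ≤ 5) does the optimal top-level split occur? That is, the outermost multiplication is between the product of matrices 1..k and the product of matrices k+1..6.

1

Adjacent pairs: M1M2 = 14·4·10 = 560; M2M3 = 4·10·39 = 1560; M3M4 = 10·39·7 = 2730; M4M5 = 39·7·31 = 8463; M5M6 = 7·31·33 = 7161.
Length 3: M1..M3: k=1: 0+1560+14·4·39=3744; k=2: 560+0+14·10·39=6020 → min 3744 | M2..M4: k=2: 0+2730+4·10·7=3010; k=3: 1560+0+4·39·7=2652 → min 2652 | M3..M5: k=3: 0+8463+10·39·31=20553; k=4: 2730+0+10·7·31=4900 → min 4900 | M4..M6: k=4: 0+7161+39·7·33=16170; k=5: 8463+0+39·31·33=48360 → min 16170.
Length 4: M1..M4: k=1: 0+2652+14·4·7=3044; k=2: 560+2730+14·10·7=4270; k=3: 3744+0+14·39·7=7566 → min 3044 | M2..M5: k=2: 0+4900+4·10·31=6140; k=3: 1560+8463+4·39·31=14859; k=4: 2652+0+4·7·31=3520 → min 3520 | M3..M6: k=3: 0+16170+10·39·33=29040; k=4: 2730+7161+10·7·33=12201; k=5: 4900+0+10·31·33=15130 → min 12201.
Length 5: M1..M5: k=1: 0+3520+14·4·31=5256; k=2: 560+4900+14·10·31=9800; k=3: 3744+8463+14·39·31=29133; k=4: 3044+0+14·7·31=6082 → min 5256 | M2..M6: k=2: 0+12201+4·10·33=13521; k=3: 1560+16170+4·39·33=22878; k=4: 2652+7161+4·7·33=10737; k=5: 3520+0+4·31·33=7612 → min 7612.
Top-level splits: k=1: (M1..M1)·(M2..M6) → 0+7612+14·4·33 = 9460; k=2: (M1..M2)·(M3..M6) → 560+12201+14·10·33 = 17381; k=3: (M1..M3)·(M4..M6) → 3744+16170+14·39·33 = 37932; k=4: (M1..M4)·(M5..M6) → 3044+7161+14·7·33 = 13439; k=5: (M1..M5)·(M6..M6) → 5256+0+14·31·33 = 19578.
Best split is after M1, i.e. k = 1.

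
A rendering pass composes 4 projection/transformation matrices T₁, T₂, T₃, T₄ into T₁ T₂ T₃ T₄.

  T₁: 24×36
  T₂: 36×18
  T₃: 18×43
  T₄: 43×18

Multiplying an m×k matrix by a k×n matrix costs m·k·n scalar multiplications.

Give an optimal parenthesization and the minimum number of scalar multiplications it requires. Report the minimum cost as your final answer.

Adjacent pairs: T₁T₂ = 24·36·18 = 15552; T₂T₃ = 36·18·43 = 27864; T₃T₄ = 18·43·18 = 13932.
Length 3: T₁..T₃: k=1: 0+27864+24·36·43=65016; k=2: 15552+0+24·18·43=34128 → min 34128 | T₂..T₄: k=2: 0+13932+36·18·18=25596; k=3: 27864+0+36·43·18=55728 → min 25596.
Length 4: T₁..T₄: k=1: 0+25596+24·36·18=41148; k=2: 15552+13932+24·18·18=37260; k=3: 34128+0+24·43·18=52704 → min 37260.
Optimal parenthesization: ((T₁ T₂) (T₃ T₄)) with cost 37260.

37260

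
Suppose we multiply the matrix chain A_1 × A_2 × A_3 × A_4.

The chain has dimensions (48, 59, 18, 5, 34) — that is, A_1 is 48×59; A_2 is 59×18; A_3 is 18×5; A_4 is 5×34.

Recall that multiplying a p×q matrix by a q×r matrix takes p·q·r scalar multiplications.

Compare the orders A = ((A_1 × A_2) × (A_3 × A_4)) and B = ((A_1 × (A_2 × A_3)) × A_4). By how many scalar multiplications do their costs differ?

Order A = ((A_1 × A_2) × (A_3 × A_4)): (A_1 × A_2): 48×59 by 59×18 → 48×18, cost 48·59·18 = 50976; (A_3 × A_4): 18×5 by 5×34 → 18×34, cost 18·5·34 = 3060; ((A_1 × A_2) × (A_3 × A_4)): 48×18 by 18×34 → 48×34, cost 48·18·34 = 29376; cumulative 83412. Total 83412.
Order B = ((A_1 × (A_2 × A_3)) × A_4): (A_2 × A_3): 59×18 by 18×5 → 59×5, cost 59·18·5 = 5310; (A_1 × (A_2 × A_3)): 48×59 by 59×5 → 48×5, cost 48·59·5 = 14160; cumulative 19470; ((A_1 × (A_2 × A_3)) × A_4): 48×5 by 5×34 → 48×34, cost 48·5·34 = 8160; cumulative 27630. Total 27630.
Difference: |83412 − 27630| = 55782.

55782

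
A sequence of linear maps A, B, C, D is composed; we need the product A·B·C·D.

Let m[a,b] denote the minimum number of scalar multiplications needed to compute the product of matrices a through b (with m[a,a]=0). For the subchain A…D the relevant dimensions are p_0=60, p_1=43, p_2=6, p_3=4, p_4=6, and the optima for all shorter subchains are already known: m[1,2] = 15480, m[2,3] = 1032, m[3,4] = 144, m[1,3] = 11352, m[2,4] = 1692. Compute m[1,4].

m[1,4] = min over k∈[1,3] of m[1,k]+m[k+1,4]+p_{0}·p_k·p_{4}.
k=1: 0 + 1692 + 60·43·6 = 17172; k=2: 15480 + 144 + 60·6·6 = 17784; k=3: 11352 + 0 + 60·4·6 = 12792.
Minimum: 12792 at k=3.

12792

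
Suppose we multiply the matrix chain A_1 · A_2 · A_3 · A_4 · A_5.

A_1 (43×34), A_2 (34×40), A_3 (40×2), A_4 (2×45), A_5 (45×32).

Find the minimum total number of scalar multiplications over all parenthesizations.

11276

Adjacent pairs: A_1A_2 = 43·34·40 = 58480; A_2A_3 = 34·40·2 = 2720; A_3A_4 = 40·2·45 = 3600; A_4A_5 = 2·45·32 = 2880.
Length 3: A_1..A_3: k=1: 0+2720+43·34·2=5644; k=2: 58480+0+43·40·2=61920 → min 5644 | A_2..A_4: k=2: 0+3600+34·40·45=64800; k=3: 2720+0+34·2·45=5780 → min 5780 | A_3..A_5: k=3: 0+2880+40·2·32=5440; k=4: 3600+0+40·45·32=61200 → min 5440.
Length 4: A_1..A_4: k=1: 0+5780+43·34·45=71570; k=2: 58480+3600+43·40·45=139480; k=3: 5644+0+43·2·45=9514 → min 9514 | A_2..A_5: k=2: 0+5440+34·40·32=48960; k=3: 2720+2880+34·2·32=7776; k=4: 5780+0+34·45·32=54740 → min 7776.
Length 5: A_1..A_5: k=1: 0+7776+43·34·32=54560; k=2: 58480+5440+43·40·32=118960; k=3: 5644+2880+43·2·32=11276; k=4: 9514+0+43·45·32=71434 → min 11276.
Optimal order: ((A_1 · (A_2 · A_3)) · (A_4 · A_5)) with cost 11276.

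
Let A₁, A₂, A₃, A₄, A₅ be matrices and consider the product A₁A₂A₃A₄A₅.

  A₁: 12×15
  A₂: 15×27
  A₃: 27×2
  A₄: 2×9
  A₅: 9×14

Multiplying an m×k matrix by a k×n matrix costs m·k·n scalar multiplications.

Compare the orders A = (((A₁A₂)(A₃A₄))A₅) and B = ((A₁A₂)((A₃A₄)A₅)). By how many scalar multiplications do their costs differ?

3510

Order A = (((A₁A₂)(A₃A₄))A₅): (A₁A₂): 12×15 by 15×27 → 12×27, cost 12·15·27 = 4860; (A₃A₄): 27×2 by 2×9 → 27×9, cost 27·2·9 = 486; ((A₁A₂)(A₃A₄)): 12×27 by 27×9 → 12×9, cost 12·27·9 = 2916; cumulative 8262; (((A₁A₂)(A₃A₄))A₅): 12×9 by 9×14 → 12×14, cost 12·9·14 = 1512; cumulative 9774. Total 9774.
Order B = ((A₁A₂)((A₃A₄)A₅)): (A₁A₂): 12×15 by 15×27 → 12×27, cost 12·15·27 = 4860; (A₃A₄): 27×2 by 2×9 → 27×9, cost 27·2·9 = 486; ((A₃A₄)A₅): 27×9 by 9×14 → 27×14, cost 27·9·14 = 3402; cumulative 3888; ((A₁A₂)((A₃A₄)A₅)): 12×27 by 27×14 → 12×14, cost 12·27·14 = 4536; cumulative 13284. Total 13284.
Difference: |9774 − 13284| = 3510.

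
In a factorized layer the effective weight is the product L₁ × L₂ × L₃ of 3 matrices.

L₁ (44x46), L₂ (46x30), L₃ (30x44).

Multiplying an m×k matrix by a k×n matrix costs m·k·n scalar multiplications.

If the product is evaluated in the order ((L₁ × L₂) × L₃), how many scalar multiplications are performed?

118800

(L₁ × L₂): 44×46 by 46×30 → 44×30, cost 44·46·30 = 60720
((L₁ × L₂) × L₃): 44×30 by 30×44 → 44×44, cost 44·30·44 = 58080; cumulative 118800
Total: 118800 scalar multiplications.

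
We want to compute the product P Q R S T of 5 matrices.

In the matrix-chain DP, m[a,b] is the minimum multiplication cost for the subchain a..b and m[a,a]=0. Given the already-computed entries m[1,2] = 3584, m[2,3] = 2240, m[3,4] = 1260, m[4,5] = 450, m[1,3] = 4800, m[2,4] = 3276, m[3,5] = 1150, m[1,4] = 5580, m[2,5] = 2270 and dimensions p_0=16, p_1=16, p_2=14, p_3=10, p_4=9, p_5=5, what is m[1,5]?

m[1,5] = min over k∈[1,4] of m[1,k]+m[k+1,5]+p_{0}·p_k·p_{5}.
k=1: 0 + 2270 + 16·16·5 = 3550; k=2: 3584 + 1150 + 16·14·5 = 5854; k=3: 4800 + 450 + 16·10·5 = 6050; k=4: 5580 + 0 + 16·9·5 = 6300.
Minimum: 3550 at k=1.

3550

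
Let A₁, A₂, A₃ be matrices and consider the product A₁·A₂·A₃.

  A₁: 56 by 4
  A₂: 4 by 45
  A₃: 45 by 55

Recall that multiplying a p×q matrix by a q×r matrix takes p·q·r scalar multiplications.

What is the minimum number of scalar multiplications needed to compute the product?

22220

Order (A₁·(A₂·A₃)): (A₂·A₃): 4×45 by 45×55 → 4×55, cost 4·45·55 = 9900; (A₁·(A₂·A₃)): 56×4 by 4×55 → 56×55, cost 56·4·55 = 12320; cumulative 22220. Total 22220.
Order ((A₁·A₂)·A₃): (A₁·A₂): 56×4 by 4×45 → 56×45, cost 56·4·45 = 10080; ((A₁·A₂)·A₃): 56×45 by 45×55 → 56×55, cost 56·45·55 = 138600; cumulative 148680. Total 148680.
Minimum: 22220.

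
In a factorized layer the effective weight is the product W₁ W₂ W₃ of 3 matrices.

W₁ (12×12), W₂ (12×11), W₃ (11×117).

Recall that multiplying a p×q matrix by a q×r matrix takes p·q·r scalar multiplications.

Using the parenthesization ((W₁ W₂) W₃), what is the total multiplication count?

17028

(W₁ W₂): 12×12 by 12×11 → 12×11, cost 12·12·11 = 1584
((W₁ W₂) W₃): 12×11 by 11×117 → 12×117, cost 12·11·117 = 15444; cumulative 17028
Total: 17028 scalar multiplications.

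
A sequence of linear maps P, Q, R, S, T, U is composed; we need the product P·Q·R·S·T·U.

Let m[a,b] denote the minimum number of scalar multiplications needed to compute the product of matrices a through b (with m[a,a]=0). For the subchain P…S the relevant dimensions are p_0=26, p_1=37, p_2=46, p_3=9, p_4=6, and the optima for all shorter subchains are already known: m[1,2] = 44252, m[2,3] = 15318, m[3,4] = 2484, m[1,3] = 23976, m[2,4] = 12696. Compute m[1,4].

m[1,4] = min over k∈[1,3] of m[1,k]+m[k+1,4]+p_{0}·p_k·p_{4}.
k=1: 0 + 12696 + 26·37·6 = 18468; k=2: 44252 + 2484 + 26·46·6 = 53912; k=3: 23976 + 0 + 26·9·6 = 25380.
Minimum: 18468 at k=1.

18468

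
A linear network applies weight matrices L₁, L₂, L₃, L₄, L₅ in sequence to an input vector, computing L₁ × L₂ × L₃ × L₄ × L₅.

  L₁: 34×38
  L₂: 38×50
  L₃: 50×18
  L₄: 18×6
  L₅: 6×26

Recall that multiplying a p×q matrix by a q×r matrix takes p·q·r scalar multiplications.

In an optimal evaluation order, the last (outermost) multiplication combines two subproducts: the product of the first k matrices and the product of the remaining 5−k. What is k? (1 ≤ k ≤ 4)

Adjacent pairs: L₁L₂ = 34·38·50 = 64600; L₂L₃ = 38·50·18 = 34200; L₃L₄ = 50·18·6 = 5400; L₄L₅ = 18·6·26 = 2808.
Length 3: L₁..L₃: k=1: 0+34200+34·38·18=57456; k=2: 64600+0+34·50·18=95200 → min 57456 | L₂..L₄: k=2: 0+5400+38·50·6=16800; k=3: 34200+0+38·18·6=38304 → min 16800 | L₃..L₅: k=3: 0+2808+50·18·26=26208; k=4: 5400+0+50·6·26=13200 → min 13200.
Length 4: L₁..L₄: k=1: 0+16800+34·38·6=24552; k=2: 64600+5400+34·50·6=80200; k=3: 57456+0+34·18·6=61128 → min 24552 | L₂..L₅: k=2: 0+13200+38·50·26=62600; k=3: 34200+2808+38·18·26=54792; k=4: 16800+0+38·6·26=22728 → min 22728.
Top-level splits: k=1: (L₁..L₁)·(L₂..L₅) → 0+22728+34·38·26 = 56320; k=2: (L₁..L₂)·(L₃..L₅) → 64600+13200+34·50·26 = 122000; k=3: (L₁..L₃)·(L₄..L₅) → 57456+2808+34·18·26 = 76176; k=4: (L₁..L₄)·(L₅..L₅) → 24552+0+34·6·26 = 29856.
Best split is after L₄, i.e. k = 4.

4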